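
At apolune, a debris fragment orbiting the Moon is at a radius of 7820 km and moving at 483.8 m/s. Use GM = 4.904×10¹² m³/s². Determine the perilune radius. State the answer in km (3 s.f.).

r_a = 7.820×10⁶ m.
Specific energy ε = v²/2 − μ/r = -5.101×10⁵ J/kg, so a = −μ/(2ε) = 4.807×10⁶ m.
The apsides satisfy r_p + r_a = 2a, so the perilune radius is 2a − r_a = 1.794×10⁶ m = 1794.2 km.

perilune radius ≈ 1790 km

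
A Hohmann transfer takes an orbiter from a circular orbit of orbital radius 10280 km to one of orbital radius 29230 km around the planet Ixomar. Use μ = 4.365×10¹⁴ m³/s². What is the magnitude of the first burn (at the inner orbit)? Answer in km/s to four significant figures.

r₁ = 10280 km = 1.028×10⁷ m.
r₂ = 29230 km = 2.923×10⁷ m.
Transfer ellipse a_t = (r₁ + r₂)/2 = 1.976×10⁷ m.
At r₁: circular v_c1 = √(μ/r₁) = 6516 m/s; transfer-periapsis v_p = √[μ(2/r₁ − 1/a_t)] = 7926 m/s.
Δv₁ = v_p − v_c1 = 1410 m/s.
= 1.410 km/s.

Δv ≈ 1.410 km/s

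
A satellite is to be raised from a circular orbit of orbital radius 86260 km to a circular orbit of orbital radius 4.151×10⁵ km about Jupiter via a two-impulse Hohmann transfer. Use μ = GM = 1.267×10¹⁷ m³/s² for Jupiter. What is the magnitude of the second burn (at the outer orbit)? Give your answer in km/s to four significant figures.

Δv ≈ 7.222 km/s

r₁ = 86260 km = 8.626×10⁷ m.
r₂ = 4.151×10⁵ km = 4.151×10⁸ m.
Transfer ellipse a_t = (r₁ + r₂)/2 = 2.507×10⁸ m.
At r₁: circular v_c1 = √(μ/r₁) = 38330 m/s; transfer-perijove v_p = √[μ(2/r₁ − 1/a_t)] = 49320 m/s.
At r₂: circular v_c2 = √(μ/r₂) = 17470 m/s; transfer-apojove v_a = √[μ(2/r₂ − 1/a_t)] = 10250 m/s.
Δv₂ = v_c2 − v_a = 7222 m/s.
= 7.222 km/s.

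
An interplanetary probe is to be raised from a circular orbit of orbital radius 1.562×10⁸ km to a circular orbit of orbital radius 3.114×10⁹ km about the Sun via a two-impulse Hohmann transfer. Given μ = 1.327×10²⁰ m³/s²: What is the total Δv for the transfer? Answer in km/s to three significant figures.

Δv_total ≈ 15.6 km/s

r₁ = 1.562×10⁸ km = 1.562×10¹¹ m.
r₂ = 3.114×10⁹ km = 3.114×10¹² m.
Transfer ellipse a_t = (r₁ + r₂)/2 = 1.635×10¹² m.
At r₁: circular v_c1 = √(μ/r₁) = 29150 m/s; transfer-perihelion v_p = √[μ(2/r₁ − 1/a_t)] = 40220 m/s.
Δv₁ = v_p − v_c1 = 11080 m/s.
At r₂: circular v_c2 = √(μ/r₂) = 6528 m/s; transfer-aphelion v_a = √[μ(2/r₂ − 1/a_t)] = 2018 m/s.
Δv₂ = v_c2 − v_a = 4510 m/s.
Total Δv = Δv₁ + Δv₂ = 15590 m/s = 15.59 km/s.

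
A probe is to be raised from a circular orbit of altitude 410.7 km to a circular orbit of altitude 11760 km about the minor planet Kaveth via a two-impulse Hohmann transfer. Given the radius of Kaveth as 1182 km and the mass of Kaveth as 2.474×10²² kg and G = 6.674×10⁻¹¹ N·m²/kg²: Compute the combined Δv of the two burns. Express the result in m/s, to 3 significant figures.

Δv_total ≈ 531 m/s

μ = GM = 6.674×10⁻¹¹ × 2.474×10²² = 1.651×10¹² m³/s².
r₁ = 1182 + 410.7 = 1592.7 km = 1.5927×10⁶ m.
r₂ = 1182 + 11760 = 12942 km = 1.2942×10⁷ m.
Transfer ellipse a_t = (r₁ + r₂)/2 = 7.267×10⁶ m.
At r₁: circular v_c1 = √(μ/r₁) = 1018 m/s; transfer-periapsis v_p = √[μ(2/r₁ − 1/a_t)] = 1359 m/s.
Δv₁ = v_p − v_c1 = 340.6 m/s.
At r₂: circular v_c2 = √(μ/r₂) = 357.2 m/s; transfer-apoapsis v_a = √[μ(2/r₂ − 1/a_t)] = 167.2 m/s.
Δv₂ = v_c2 − v_a = 190.0 m/s.
Total Δv = Δv₁ + Δv₂ = 530.5 m/s.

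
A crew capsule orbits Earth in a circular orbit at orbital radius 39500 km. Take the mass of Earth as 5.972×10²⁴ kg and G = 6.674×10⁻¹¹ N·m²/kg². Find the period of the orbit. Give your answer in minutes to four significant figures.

T ≈ 1302 minutes

μ = GM = 6.674×10⁻¹¹ × 5.972×10²⁴ = 3.986×10¹⁴ m³/s².
r = 39500 km = 3.950×10⁷ m.
Kepler's third law: T = 2π√(r³/μ) = 2π√((3.950×10⁷)³ / 3.986×10¹⁴).
r³/μ = 1.546×10⁸ s², so T = 2π × 1.243×10⁴ = 7.813×10⁴ s.
Converting: 7.813×10⁴ s ÷ 60.00 = 1302 minutes.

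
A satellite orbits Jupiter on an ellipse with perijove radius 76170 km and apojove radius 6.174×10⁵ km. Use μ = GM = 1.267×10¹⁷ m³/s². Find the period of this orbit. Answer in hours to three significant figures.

T ≈ 31.7 hours

Semi-major axis a = (r_p + r_a)/2 = (76170 + 6.1740×10⁵)/2 = 3.4678×10⁵ km = 3.468×10⁸ m.
By Kepler's third law T = 2π√(a³/μ) = 2π × 1.814×10⁴ = 1.140×10⁵ s.
= 31.67 hours.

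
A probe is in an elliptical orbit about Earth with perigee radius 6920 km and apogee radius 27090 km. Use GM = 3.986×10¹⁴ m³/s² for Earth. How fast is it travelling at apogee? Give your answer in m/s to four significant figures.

Semi-major axis a = (r_p + r_a)/2 = 17005 km = 1.700×10⁷ m.
Vis-viva: v² = μ(2/r − 1/a) = 3.986×10¹⁴ × (7.383×10⁻⁸ − 5.881×10⁻⁸) = 5.988×10⁶ m²/s².
v = 2447 m/s.

v ≈ 2447 m/s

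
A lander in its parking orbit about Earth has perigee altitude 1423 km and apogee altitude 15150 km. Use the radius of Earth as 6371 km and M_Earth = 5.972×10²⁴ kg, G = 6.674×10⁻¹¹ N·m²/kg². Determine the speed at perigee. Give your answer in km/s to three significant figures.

μ = GM = 6.674×10⁻¹¹ × 5.972×10²⁴ = 3.986×10¹⁴ m³/s².
r_p = 6371 + 1423 = 7794.0 km = 7.7940×10⁶ m.
r_a = 6371 + 15150 = 21521 km = 2.1521×10⁷ m.
Semi-major axis a = (r_p + r_a)/2 = 14658 km = 1.466×10⁷ m.
Vis-viva: v² = μ(2/r − 1/a) = 3.986×10¹⁴ × (2.566×10⁻⁷ − 6.822×10⁻⁸) = 7.508×10⁷ m²/s².
v = 8665 m/s = 8.665 km/s.

v ≈ 8.67 km/s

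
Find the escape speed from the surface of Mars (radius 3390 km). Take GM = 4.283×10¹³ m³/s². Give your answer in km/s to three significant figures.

r = R = 3.390×10⁶ m.
Escape speed v_esc = √(2μ/r) = √(2 × 4.283×10¹³ / 3.390×10⁶) = √(2.527×10⁷) = 5027 m/s.
= 5.027 km/s.

v_esc ≈ 5.03 km/s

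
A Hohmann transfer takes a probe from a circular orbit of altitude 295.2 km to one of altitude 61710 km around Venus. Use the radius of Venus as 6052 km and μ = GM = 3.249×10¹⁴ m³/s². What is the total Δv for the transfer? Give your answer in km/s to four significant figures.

r₁ = 6052 + 295.2 = 6347.2 km = 6.3472×10⁶ m.
r₂ = 6052 + 61710 = 67762 km = 6.7762×10⁷ m.
Transfer ellipse a_t = (r₁ + r₂)/2 = 3.705×10⁷ m.
At r₁: circular v_c1 = √(μ/r₁) = 7155 m/s; transfer-periapsis v_p = √[μ(2/r₁ − 1/a_t)] = 9675 m/s.
Δv₁ = v_p − v_c1 = 2521 m/s.
At r₂: circular v_c2 = √(μ/r₂) = 2190 m/s; transfer-apoapsis v_a = √[μ(2/r₂ − 1/a_t)] = 906.3 m/s.
Δv₂ = v_c2 − v_a = 1283 m/s.
Total Δv = Δv₁ + Δv₂ = 3804 m/s = 3.804 km/s.

Δv_total ≈ 3.804 km/s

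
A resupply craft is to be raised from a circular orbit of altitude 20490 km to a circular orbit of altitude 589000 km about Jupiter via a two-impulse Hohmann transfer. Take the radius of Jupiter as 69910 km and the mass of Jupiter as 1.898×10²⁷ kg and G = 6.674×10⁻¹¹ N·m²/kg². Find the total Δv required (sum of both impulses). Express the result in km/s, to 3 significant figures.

μ = GM = 6.674×10⁻¹¹ × 1.898×10²⁷ = 1.267×10¹⁷ m³/s².
r₁ = 69910 + 20490 = 90400 km = 9.0400×10⁷ m.
r₂ = 69910 + 589000 = 658910 km = 6.5891×10⁸ m.
Transfer ellipse a_t = (r₁ + r₂)/2 = 3.747×10⁸ m.
At r₁: circular v_c1 = √(μ/r₁) = 37430 m/s; transfer-perijove v_p = √[μ(2/r₁ − 1/a_t)] = 49640 m/s.
Δv₁ = v_p − v_c1 = 12210 m/s.
At r₂: circular v_c2 = √(μ/r₂) = 13870 m/s; transfer-apojove v_a = √[μ(2/r₂ − 1/a_t)] = 6811 m/s.
Δv₂ = v_c2 − v_a = 7054 m/s.
Total Δv = Δv₁ + Δv₂ = 19260 m/s = 19.26 km/s.

Δv_total ≈ 19.3 km/s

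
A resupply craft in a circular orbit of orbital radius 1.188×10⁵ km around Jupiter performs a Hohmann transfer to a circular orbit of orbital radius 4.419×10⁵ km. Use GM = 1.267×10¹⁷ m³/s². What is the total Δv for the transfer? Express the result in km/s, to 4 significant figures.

r₁ = 1.188×10⁵ km = 1.188×10⁸ m.
r₂ = 4.419×10⁵ km = 4.419×10⁸ m.
Transfer ellipse a_t = (r₁ + r₂)/2 = 2.804×10⁸ m.
At r₁: circular v_c1 = √(μ/r₁) = 32660 m/s; transfer-perijove v_p = √[μ(2/r₁ − 1/a_t)] = 41000 m/s.
Δv₁ = v_p − v_c1 = 8343 m/s.
At r₂: circular v_c2 = √(μ/r₂) = 16930 m/s; transfer-apojove v_a = √[μ(2/r₂ − 1/a_t)] = 11020 m/s.
Δv₂ = v_c2 − v_a = 5910 m/s.
Total Δv = Δv₁ + Δv₂ = 14250 m/s = 14.25 km/s.

Δv_total ≈ 14.25 km/s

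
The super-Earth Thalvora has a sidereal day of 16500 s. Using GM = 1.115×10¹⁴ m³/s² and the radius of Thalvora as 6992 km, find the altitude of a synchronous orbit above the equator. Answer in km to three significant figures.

h_sync ≈ 2170 km

A synchronous orbit has period T, so by Kepler's third law a = (μT²/4π²)^(1/3).
μT²/4π² = 1.115×10¹⁴ × (1.650×10⁴)² / 39.48 = 7.689×10²⁰ m³.
a = 9.161×10⁶ m = 9161.4 km.
Altitude h = a − R = 9161.4 − 6992 = 2169.4 km.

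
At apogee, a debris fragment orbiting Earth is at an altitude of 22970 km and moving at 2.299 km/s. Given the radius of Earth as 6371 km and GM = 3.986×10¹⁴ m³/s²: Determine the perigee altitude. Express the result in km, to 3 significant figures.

r_a = 6371 + 22970 = 29341 km = 2.934×10⁷ m.
Specific energy ε = v²/2 − μ/r = -1.094×10⁷ J/kg, so a = −μ/(2ε) = 1.821×10⁷ m.
The apsides satisfy r_p + r_a = 2a, so the perigee radius is 2a − r_a = 7.086×10⁶ m = 7086.2 km.
Perigee altitude = 7086.2 − 6371 = 715.16 km.

perigee altitude ≈ 715 km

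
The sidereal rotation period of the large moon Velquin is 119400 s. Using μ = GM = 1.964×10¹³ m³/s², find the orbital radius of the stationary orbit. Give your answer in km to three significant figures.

r_sync ≈ 19200 km

A synchronous orbit has period T, so by Kepler's third law a = (μT²/4π²)^(1/3).
μT²/4π² = 1.964×10¹³ × (1.194×10⁵)² / 39.48 = 7.092×10²¹ m³.
a = 1.921×10⁷ m = 19213 km.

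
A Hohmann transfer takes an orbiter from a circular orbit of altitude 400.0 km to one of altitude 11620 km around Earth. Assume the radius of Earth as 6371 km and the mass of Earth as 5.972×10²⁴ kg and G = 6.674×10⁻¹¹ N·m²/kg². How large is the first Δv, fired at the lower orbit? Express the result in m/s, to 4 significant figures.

Δv ≈ 1576 m/s

μ = GM = 6.674×10⁻¹¹ × 5.972×10²⁴ = 3.986×10¹⁴ m³/s².
r₁ = 6371 + 400.0 = 6771.0 km = 6.7710×10⁶ m.
r₂ = 6371 + 11620 = 17991 km = 1.7991×10⁷ m.
Transfer ellipse a_t = (r₁ + r₂)/2 = 1.238×10⁷ m.
At r₁: circular v_c1 = √(μ/r₁) = 7672 m/s; transfer-perigee v_p = √[μ(2/r₁ − 1/a_t)] = 9249 m/s.
Δv₁ = v_p − v_c1 = 1576 m/s.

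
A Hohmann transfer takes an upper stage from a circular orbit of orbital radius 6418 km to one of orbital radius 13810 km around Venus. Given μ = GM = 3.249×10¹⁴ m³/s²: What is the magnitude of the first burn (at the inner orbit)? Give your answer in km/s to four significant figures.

r₁ = 6418 km = 6.418×10⁶ m.
r₂ = 13810 km = 1.381×10⁷ m.
Transfer ellipse a_t = (r₁ + r₂)/2 = 1.011×10⁷ m.
At r₁: circular v_c1 = √(μ/r₁) = 7115 m/s; transfer-periapsis v_p = √[μ(2/r₁ − 1/a_t)] = 8314 m/s.
Δv₁ = v_p − v_c1 = 1199 m/s.
= 1.199 km/s.

Δv ≈ 1.199 km/s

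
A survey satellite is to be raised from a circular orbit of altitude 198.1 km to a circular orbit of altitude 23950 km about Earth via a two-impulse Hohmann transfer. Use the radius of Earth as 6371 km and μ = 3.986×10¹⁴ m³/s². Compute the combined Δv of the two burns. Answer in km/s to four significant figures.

r₁ = 6371 + 198.1 = 6569.1 km = 6.5691×10⁶ m.
r₂ = 6371 + 23950 = 30321 km = 3.0321×10⁷ m.
Transfer ellipse a_t = (r₁ + r₂)/2 = 1.845×10⁷ m.
At r₁: circular v_c1 = √(μ/r₁) = 7790 m/s; transfer-perigee v_p = √[μ(2/r₁ − 1/a_t)] = 9987 m/s.
Δv₁ = v_p − v_c1 = 2198 m/s.
At r₂: circular v_c2 = √(μ/r₂) = 3626 m/s; transfer-apogee v_a = √[μ(2/r₂ − 1/a_t)] = 2164 m/s.
Δv₂ = v_c2 − v_a = 1462 m/s.
Total Δv = Δv₁ + Δv₂ = 3660 m/s = 3.660 km/s.

Δv_total ≈ 3.660 km/s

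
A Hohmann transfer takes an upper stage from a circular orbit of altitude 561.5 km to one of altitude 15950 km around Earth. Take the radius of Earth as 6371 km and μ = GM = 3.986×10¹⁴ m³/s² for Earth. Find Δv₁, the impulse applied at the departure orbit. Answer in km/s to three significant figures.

Δv ≈ 1.78 km/s

r₁ = 6371 + 561.5 = 6932.5 km = 6.9325×10⁶ m.
r₂ = 6371 + 15950 = 22321 km = 2.2321×10⁷ m.
Transfer ellipse a_t = (r₁ + r₂)/2 = 1.463×10⁷ m.
At r₁: circular v_c1 = √(μ/r₁) = 7583 m/s; transfer-perigee v_p = √[μ(2/r₁ − 1/a_t)] = 9367 m/s.
Δv₁ = v_p − v_c1 = 1784 m/s.
= 1.784 km/s.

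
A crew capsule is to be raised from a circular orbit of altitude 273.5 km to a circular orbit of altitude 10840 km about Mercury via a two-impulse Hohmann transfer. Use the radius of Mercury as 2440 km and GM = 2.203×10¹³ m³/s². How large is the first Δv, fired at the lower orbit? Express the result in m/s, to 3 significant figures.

r₁ = 2440 + 273.5 = 2713.5 km = 2.7135×10⁶ m.
r₂ = 2440 + 10840 = 13280 km = 1.3280×10⁷ m.
Transfer ellipse a_t = (r₁ + r₂)/2 = 7.997×10⁶ m.
At r₁: circular v_c1 = √(μ/r₁) = 2849 m/s; transfer-periherm v_p = √[μ(2/r₁ − 1/a_t)] = 3672 m/s.
Δv₁ = v_p − v_c1 = 822.5 m/s.

Δv ≈ 823 m/s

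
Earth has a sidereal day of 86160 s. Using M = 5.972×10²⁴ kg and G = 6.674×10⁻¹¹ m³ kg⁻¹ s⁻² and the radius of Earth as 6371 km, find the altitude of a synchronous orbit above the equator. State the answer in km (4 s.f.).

μ = GM = 6.674×10⁻¹¹ × 5.972×10²⁴ = 3.986×10¹⁴ m³/s².
A synchronous orbit has period T, so by Kepler's third law a = (μT²/4π²)^(1/3).
μT²/4π² = 3.986×10¹⁴ × (8.616×10⁴)² / 39.48 = 7.495×10²² m³.
a = 4.216×10⁷ m = 42162 km.
Altitude h = a − R = 42162 − 6371 = 35791 km.

h_sync ≈ 35790 km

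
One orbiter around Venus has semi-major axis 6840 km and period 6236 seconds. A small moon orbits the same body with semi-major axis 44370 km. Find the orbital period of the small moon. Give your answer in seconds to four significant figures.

T₂ ≈ 1.030×10⁵ seconds

Kepler's third law: T² ∝ a³, so T₂ = T₁ (a₂/a₁)^(3/2).
a₂/a₁ = 6.487, (a₂/a₁)^(3/2) = 16.52.
T₂ = 6236 × 16.52 = 1.030×10⁵ seconds.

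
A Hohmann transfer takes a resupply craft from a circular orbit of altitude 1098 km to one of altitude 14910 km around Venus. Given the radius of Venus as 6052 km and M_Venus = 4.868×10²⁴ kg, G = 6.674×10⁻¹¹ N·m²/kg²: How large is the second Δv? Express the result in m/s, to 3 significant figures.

μ = GM = 6.674×10⁻¹¹ × 4.868×10²⁴ = 3.249×10¹⁴ m³/s².
r₁ = 6052 + 1098 = 7150.0 km = 7.1500×10⁶ m.
r₂ = 6052 + 14910 = 20962 km = 2.0962×10⁷ m.
Transfer ellipse a_t = (r₁ + r₂)/2 = 1.406×10⁷ m.
At r₁: circular v_c1 = √(μ/r₁) = 6741 m/s; transfer-periapsis v_p = √[μ(2/r₁ − 1/a_t)] = 8232 m/s.
At r₂: circular v_c2 = √(μ/r₂) = 3937 m/s; transfer-apoapsis v_a = √[μ(2/r₂ − 1/a_t)] = 2808 m/s.
Δv₂ = v_c2 − v_a = 1129 m/s.

Δv ≈ 1130 m/s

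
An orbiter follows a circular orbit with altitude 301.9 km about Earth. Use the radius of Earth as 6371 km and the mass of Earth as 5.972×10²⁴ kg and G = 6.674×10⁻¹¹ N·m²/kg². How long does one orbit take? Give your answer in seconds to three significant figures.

T ≈ 5420 seconds

μ = GM = 6.674×10⁻¹¹ × 5.972×10²⁴ = 3.986×10¹⁴ m³/s².
r = 6371 + 301.9 = 6672.9 km = 6.6729×10⁶ m.
Kepler's third law: T = 2π√(r³/μ) = 2π√((6.673×10⁶)³ / 3.986×10¹⁴).
r³/μ = 7.455×10⁵ s², so T = 2π × 8.634×10² = 5.425×10³ s.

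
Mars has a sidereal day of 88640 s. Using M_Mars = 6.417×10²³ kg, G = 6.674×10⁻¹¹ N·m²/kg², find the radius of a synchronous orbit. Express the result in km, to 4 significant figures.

r_sync ≈ 20430 km

μ = GM = 6.674×10⁻¹¹ × 6.417×10²³ = 4.283×10¹³ m³/s².
A synchronous orbit has period T, so by Kepler's third law a = (μT²/4π²)^(1/3).
μT²/4π² = 4.283×10¹³ × (8.864×10⁴)² / 39.48 = 8.524×10²¹ m³.
a = 2.043×10⁷ m = 20427 km.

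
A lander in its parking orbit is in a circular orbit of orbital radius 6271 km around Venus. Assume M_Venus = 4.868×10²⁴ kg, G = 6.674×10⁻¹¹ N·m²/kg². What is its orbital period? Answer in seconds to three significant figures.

μ = GM = 6.674×10⁻¹¹ × 4.868×10²⁴ = 3.249×10¹⁴ m³/s².
r = 6271 km = 6.271×10⁶ m.
Kepler's third law: T = 2π√(r³/μ) = 2π√((6.271×10⁶)³ / 3.249×10¹⁴).
r³/μ = 7.591×10⁵ s², so T = 2π × 8.712×10² = 5.474×10³ s.

T ≈ 5470 seconds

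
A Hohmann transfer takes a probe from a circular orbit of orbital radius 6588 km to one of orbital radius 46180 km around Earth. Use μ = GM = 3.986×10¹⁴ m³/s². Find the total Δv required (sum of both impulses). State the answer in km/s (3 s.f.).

r₁ = 6588 km = 6.588×10⁶ m.
r₂ = 46180 km = 4.618×10⁷ m.
Transfer ellipse a_t = (r₁ + r₂)/2 = 2.638×10⁷ m.
At r₁: circular v_c1 = √(μ/r₁) = 7778 m/s; transfer-perigee v_p = √[μ(2/r₁ − 1/a_t)] = 10290 m/s.
Δv₁ = v_p − v_c1 = 2512 m/s.
At r₂: circular v_c2 = √(μ/r₂) = 2938 m/s; transfer-apogee v_a = √[μ(2/r₂ − 1/a_t)] = 1468 m/s.
Δv₂ = v_c2 − v_a = 1470 m/s.
Total Δv = Δv₁ + Δv₂ = 3982 m/s = 3.982 km/s.

Δv_total ≈ 3.98 km/s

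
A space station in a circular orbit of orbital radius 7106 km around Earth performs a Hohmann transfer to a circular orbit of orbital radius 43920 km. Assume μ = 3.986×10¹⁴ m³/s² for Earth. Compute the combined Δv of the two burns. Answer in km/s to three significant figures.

r₁ = 7106 km = 7.106×10⁶ m.
r₂ = 43920 km = 4.392×10⁷ m.
Transfer ellipse a_t = (r₁ + r₂)/2 = 2.551×10⁷ m.
At r₁: circular v_c1 = √(μ/r₁) = 7490 m/s; transfer-perigee v_p = √[μ(2/r₁ − 1/a_t)] = 9827 m/s.
Δv₁ = v_p − v_c1 = 2337 m/s.
At r₂: circular v_c2 = √(μ/r₂) = 3013 m/s; transfer-apogee v_a = √[μ(2/r₂ − 1/a_t)] = 1590 m/s.
Δv₂ = v_c2 − v_a = 1423 m/s.
Total Δv = Δv₁ + Δv₂ = 3760 m/s = 3.760 km/s.

Δv_total ≈ 3.76 km/s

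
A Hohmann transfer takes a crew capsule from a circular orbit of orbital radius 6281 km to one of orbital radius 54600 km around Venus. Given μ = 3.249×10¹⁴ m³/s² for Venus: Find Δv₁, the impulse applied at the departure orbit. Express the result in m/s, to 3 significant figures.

r₁ = 6281 km = 6.281×10⁶ m.
r₂ = 54600 km = 5.460×10⁷ m.
Transfer ellipse a_t = (r₁ + r₂)/2 = 3.044×10⁷ m.
At r₁: circular v_c1 = √(μ/r₁) = 7192 m/s; transfer-periapsis v_p = √[μ(2/r₁ − 1/a_t)] = 9632 m/s.
Δv₁ = v_p − v_c1 = 2440 m/s.

Δv ≈ 2440 m/s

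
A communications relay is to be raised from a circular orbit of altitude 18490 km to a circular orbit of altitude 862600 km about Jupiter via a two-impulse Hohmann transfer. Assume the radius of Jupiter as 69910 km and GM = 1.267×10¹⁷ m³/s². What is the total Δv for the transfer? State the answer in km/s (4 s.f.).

Δv_total ≈ 20.12 km/s

r₁ = 69910 + 18490 = 88400 km = 8.8400×10⁷ m.
r₂ = 69910 + 862600 = 932510 km = 9.3251×10⁸ m.
Transfer ellipse a_t = (r₁ + r₂)/2 = 5.105×10⁸ m.
At r₁: circular v_c1 = √(μ/r₁) = 37860 m/s; transfer-perijove v_p = √[μ(2/r₁ − 1/a_t)] = 51170 m/s.
Δv₁ = v_p − v_c1 = 13310 m/s.
At r₂: circular v_c2 = √(μ/r₂) = 11660 m/s; transfer-apojove v_a = √[μ(2/r₂ − 1/a_t)] = 4851 m/s.
Δv₂ = v_c2 − v_a = 6806 m/s.
Total Δv = Δv₁ + Δv₂ = 20120 m/s = 20.12 km/s.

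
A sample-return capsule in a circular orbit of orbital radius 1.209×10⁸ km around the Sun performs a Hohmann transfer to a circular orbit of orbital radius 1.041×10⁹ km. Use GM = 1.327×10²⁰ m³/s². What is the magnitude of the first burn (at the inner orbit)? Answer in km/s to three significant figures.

r₁ = 1.209×10⁸ km = 1.209×10¹¹ m.
r₂ = 1.041×10⁹ km = 1.041×10¹² m.
Transfer ellipse a_t = (r₁ + r₂)/2 = 5.810×10¹¹ m.
At r₁: circular v_c1 = √(μ/r₁) = 33130 m/s; transfer-perihelion v_p = √[μ(2/r₁ − 1/a_t)] = 44350 m/s.
Δv₁ = v_p − v_c1 = 11220 m/s.
= 11.22 km/s.

Δv ≈ 11.2 km/s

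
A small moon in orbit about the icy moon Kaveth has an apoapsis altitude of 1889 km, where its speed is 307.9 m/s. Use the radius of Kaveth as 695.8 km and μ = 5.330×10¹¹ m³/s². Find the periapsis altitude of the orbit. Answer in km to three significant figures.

periapsis altitude ≈ 75.7 km

r_a = 695.8 + 1889 = 2584.8 km = 2.585×10⁶ m.
Specific energy ε = v²/2 − μ/r = -1.588×10⁵ J/kg, so a = −μ/(2ε) = 1.678×10⁶ m.
The apsides satisfy r_p + r_a = 2a, so the periapsis radius is 2a − r_a = 7.715×10⁵ m = 771.53 km.
Periapsis altitude = 771.53 − 695.8 = 75.732 km.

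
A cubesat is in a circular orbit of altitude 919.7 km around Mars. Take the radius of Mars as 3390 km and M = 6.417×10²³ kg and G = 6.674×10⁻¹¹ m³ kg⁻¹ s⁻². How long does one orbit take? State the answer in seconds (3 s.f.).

μ = GM = 6.674×10⁻¹¹ × 6.417×10²³ = 4.283×10¹³ m³/s².
r = 3390 + 919.7 = 4309.7 km = 4.3097×10⁶ m.
Kepler's third law: T = 2π√(r³/μ) = 2π√((4.310×10⁶)³ / 4.283×10¹³).
r³/μ = 1.869×10⁶ s², so T = 2π × 1.367×10³ = 8.590×10³ s.

T ≈ 8590 seconds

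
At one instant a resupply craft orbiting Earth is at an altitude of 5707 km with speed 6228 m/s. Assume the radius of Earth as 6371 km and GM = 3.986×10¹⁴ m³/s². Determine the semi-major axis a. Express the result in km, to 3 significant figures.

a ≈ 14600 km

r = 6371 + 5707 = 12078 km = 1.208×10⁷ m.
Vis-viva rearranged: 1/a = 2/r − v²/μ = 1.656×10⁻⁷ − 9.731×10⁻⁸ = 6.828×10⁻⁸ m⁻¹.
a = 1.465×10⁷ m = 14646 km.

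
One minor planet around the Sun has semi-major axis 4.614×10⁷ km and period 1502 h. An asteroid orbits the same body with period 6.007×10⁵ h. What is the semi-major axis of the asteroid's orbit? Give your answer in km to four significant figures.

a₂ ≈ 2.505×10⁹ km

Kepler's third law: a³ ∝ T², so a₂ = a₁ (T₂/T₁)^(2/3).
T₂/T₁ = 399.9, (T₂/T₁)^(2/3) = 54.28.
a₂ = 4.614×10⁷ × 54.28 = 2.505×10⁹ km.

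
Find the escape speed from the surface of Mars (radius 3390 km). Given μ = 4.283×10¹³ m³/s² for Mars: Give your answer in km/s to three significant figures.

v_esc ≈ 5.03 km/s

r = R = 3.390×10⁶ m.
Escape speed v_esc = √(2μ/r) = √(2 × 4.283×10¹³ / 3.390×10⁶) = √(2.527×10⁷) = 5027 m/s.
= 5.027 km/s.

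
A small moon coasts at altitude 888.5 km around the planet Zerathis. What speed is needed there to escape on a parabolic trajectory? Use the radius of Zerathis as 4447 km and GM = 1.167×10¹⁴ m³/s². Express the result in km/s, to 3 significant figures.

r = 4447 + 888.5 = 5335.5 km = 5.3355×10⁶ m.
Escape speed v_esc = √(2μ/r) = √(2 × 1.167×10¹⁴ / 5.336×10⁶) = √(4.374×10⁷) = 6614 m/s.
= 6.614 km/s.

v_esc ≈ 6.61 km/s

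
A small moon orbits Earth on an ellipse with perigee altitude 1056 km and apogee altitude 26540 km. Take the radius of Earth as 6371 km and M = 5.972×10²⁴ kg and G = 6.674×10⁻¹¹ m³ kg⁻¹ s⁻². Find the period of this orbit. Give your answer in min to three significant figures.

T ≈ 475 min

μ = GM = 6.674×10⁻¹¹ × 5.972×10²⁴ = 3.986×10¹⁴ m³/s².
r_p = 6371 + 1056 = 7427.0 km = 7.4270×10⁶ m.
r_a = 6371 + 26540 = 32911 km = 3.2911×10⁷ m.
Semi-major axis a = (r_p + r_a)/2 = (7427.0 + 32911)/2 = 20169 km = 2.017×10⁷ m.
By Kepler's third law T = 2π√(a³/μ) = 2π × 4.537×10³ = 2.851×10⁴ s.
= 475.1 min.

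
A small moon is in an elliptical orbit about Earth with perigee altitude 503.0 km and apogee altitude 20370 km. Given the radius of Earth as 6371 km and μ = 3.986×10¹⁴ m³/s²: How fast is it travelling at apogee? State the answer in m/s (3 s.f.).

v ≈ 2470 m/s

r_p = 6371 + 503.0 = 6874.0 km = 6.8740×10⁶ m.
r_a = 6371 + 20370 = 26741 km = 2.6741×10⁷ m.
Semi-major axis a = (r_p + r_a)/2 = 16808 km = 1.681×10⁷ m.
Vis-viva: v² = μ(2/r − 1/a) = 3.986×10¹⁴ × (7.479×10⁻⁸ − 5.950×10⁻⁸) = 6.096×10⁶ m²/s².
v = 2469 m/s.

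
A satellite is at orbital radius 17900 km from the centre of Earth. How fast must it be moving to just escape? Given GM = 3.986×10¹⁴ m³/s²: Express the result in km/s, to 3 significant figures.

r = 17900 km = 1.790×10⁷ m.
Escape speed v_esc = √(2μ/r) = √(2 × 3.986×10¹⁴ / 1.790×10⁷) = √(4.454×10⁷) = 6674 m/s.
= 6.674 km/s.

v_esc ≈ 6.67 km/s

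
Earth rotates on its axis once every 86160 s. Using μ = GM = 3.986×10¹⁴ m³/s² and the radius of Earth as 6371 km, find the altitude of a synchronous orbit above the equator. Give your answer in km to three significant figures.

h_sync ≈ 35800 km

A synchronous orbit has period T, so by Kepler's third law a = (μT²/4π²)^(1/3).
μT²/4π² = 3.986×10¹⁴ × (8.616×10⁴)² / 39.48 = 7.495×10²² m³.
a = 4.216×10⁷ m = 42163 km.
Altitude h = a − R = 42163 − 6371 = 35792 km.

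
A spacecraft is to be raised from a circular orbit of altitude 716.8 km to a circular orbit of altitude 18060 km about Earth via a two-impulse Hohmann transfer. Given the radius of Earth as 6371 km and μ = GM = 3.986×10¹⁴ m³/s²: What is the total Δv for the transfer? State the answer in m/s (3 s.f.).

r₁ = 6371 + 716.8 = 7087.8 km = 7.0878×10⁶ m.
r₂ = 6371 + 18060 = 24431 km = 2.4431×10⁷ m.
Transfer ellipse a_t = (r₁ + r₂)/2 = 1.576×10⁷ m.
At r₁: circular v_c1 = √(μ/r₁) = 7499 m/s; transfer-perigee v_p = √[μ(2/r₁ − 1/a_t)] = 9337 m/s.
Δv₁ = v_p − v_c1 = 1838 m/s.
At r₂: circular v_c2 = √(μ/r₂) = 4039 m/s; transfer-apogee v_a = √[μ(2/r₂ − 1/a_t)] = 2709 m/s.
Δv₂ = v_c2 − v_a = 1330 m/s.
Total Δv = Δv₁ + Δv₂ = 3168 m/s.

Δv_total ≈ 3170 m/s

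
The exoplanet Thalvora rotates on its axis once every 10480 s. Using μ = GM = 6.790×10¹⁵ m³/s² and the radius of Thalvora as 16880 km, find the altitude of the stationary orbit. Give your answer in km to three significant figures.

h_sync ≈ 9750 km

A synchronous orbit has period T, so by Kepler's third law a = (μT²/4π²)^(1/3).
μT²/4π² = 6.790×10¹⁵ × (1.048×10⁴)² / 39.48 = 1.889×10²² m³.
a = 2.663×10⁷ m = 26632 km.
Altitude h = a − R = 26632 − 16880 = 9752.4 km.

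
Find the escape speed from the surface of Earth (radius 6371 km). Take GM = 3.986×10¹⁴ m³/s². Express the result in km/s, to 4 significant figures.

r = R = 6.371×10⁶ m.
Escape speed v_esc = √(2μ/r) = √(2 × 3.986×10¹⁴ / 6.371×10⁶) = √(1.251×10⁸) = 11190 m/s.
= 11.19 km/s.

v_esc ≈ 11.19 km/s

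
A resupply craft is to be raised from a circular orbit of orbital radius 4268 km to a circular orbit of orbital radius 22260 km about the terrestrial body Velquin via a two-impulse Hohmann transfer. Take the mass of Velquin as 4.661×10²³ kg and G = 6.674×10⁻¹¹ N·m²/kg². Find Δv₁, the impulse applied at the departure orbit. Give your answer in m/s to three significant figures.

Δv ≈ 798 m/s

μ = GM = 6.674×10⁻¹¹ × 4.661×10²³ = 3.111×10¹³ m³/s².
r₁ = 4268 km = 4.268×10⁶ m.
r₂ = 22260 km = 2.226×10⁷ m.
Transfer ellipse a_t = (r₁ + r₂)/2 = 1.326×10⁷ m.
At r₁: circular v_c1 = √(μ/r₁) = 2700 m/s; transfer-periapsis v_p = √[μ(2/r₁ − 1/a_t)] = 3497 m/s.
Δv₁ = v_p − v_c1 = 797.7 m/s.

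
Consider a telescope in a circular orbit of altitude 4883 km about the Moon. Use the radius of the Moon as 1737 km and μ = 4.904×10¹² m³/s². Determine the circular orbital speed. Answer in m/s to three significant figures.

v ≈ 861 m/s

r = 1737 + 4883 = 6620.0 km = 6.6200×10⁶ m.
For a circular orbit v = √(μ/r) = √(4.904×10¹² / 6.620×10⁶) = √(7.408×10⁵) = 860.7 m/s.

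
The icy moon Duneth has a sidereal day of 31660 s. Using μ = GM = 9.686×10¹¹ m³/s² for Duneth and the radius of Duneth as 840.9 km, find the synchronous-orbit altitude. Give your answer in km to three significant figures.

h_sync ≈ 2070 km

A synchronous orbit has period T, so by Kepler's third law a = (μT²/4π²)^(1/3).
μT²/4π² = 9.686×10¹¹ × (3.166×10⁴)² / 39.48 = 2.459×10¹⁹ m³.
a = 2.908×10⁶ m = 2908.1 km.
Altitude h = a − R = 2908.1 − 840.9 = 2067.2 km.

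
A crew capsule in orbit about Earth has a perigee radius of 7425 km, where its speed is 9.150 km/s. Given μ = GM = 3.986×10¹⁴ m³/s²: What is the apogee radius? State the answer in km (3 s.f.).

r_p = 7.425×10⁶ m.
Specific energy ε = v²/2 − μ/r = -1.182×10⁷ J/kg, so a = −μ/(2ε) = 1.686×10⁷ m.
The apsides satisfy r_p + r_a = 2a, so the apogee radius is 2a − r_p = 2.629×10⁷ m = 26291 km.

apogee radius ≈ 26300 km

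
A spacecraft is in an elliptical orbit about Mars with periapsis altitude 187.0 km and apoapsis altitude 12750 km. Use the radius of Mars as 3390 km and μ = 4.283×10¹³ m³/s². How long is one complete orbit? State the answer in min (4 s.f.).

T ≈ 495.3 min

r_p = 3390 + 187.0 = 3577.0 km = 3.5770×10⁶ m.
r_a = 3390 + 12750 = 16140 km = 1.6140×10⁷ m.
Semi-major axis a = (r_p + r_a)/2 = (3577.0 + 16140)/2 = 9858.5 km = 9.858×10⁶ m.
By Kepler's third law T = 2π√(a³/μ) = 2π × 4.730×10³ = 2.972×10⁴ s.
= 495.3 min.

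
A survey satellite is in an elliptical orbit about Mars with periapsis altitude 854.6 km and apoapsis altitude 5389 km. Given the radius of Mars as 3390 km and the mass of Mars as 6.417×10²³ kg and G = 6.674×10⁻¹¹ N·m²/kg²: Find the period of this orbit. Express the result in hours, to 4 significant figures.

μ = GM = 6.674×10⁻¹¹ × 6.417×10²³ = 4.283×10¹³ m³/s².
r_p = 3390 + 854.6 = 4244.6 km = 4.2446×10⁶ m.
r_a = 3390 + 5389 = 8779.0 km = 8.7790×10⁶ m.
Semi-major axis a = (r_p + r_a)/2 = (4244.6 + 8779.0)/2 = 6511.8 km = 6.512×10⁶ m.
By Kepler's third law T = 2π√(a³/μ) = 2π × 2.539×10³ = 1.595×10⁴ s.
= 4.432 hours.

T ≈ 4.432 hours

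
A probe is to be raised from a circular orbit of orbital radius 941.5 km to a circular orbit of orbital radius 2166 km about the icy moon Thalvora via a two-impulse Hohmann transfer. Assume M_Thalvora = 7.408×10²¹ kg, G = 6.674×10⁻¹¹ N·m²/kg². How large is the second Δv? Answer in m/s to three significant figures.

μ = GM = 6.674×10⁻¹¹ × 7.408×10²¹ = 4.944×10¹¹ m³/s².
r₁ = 941.5 km = 9.415×10⁵ m.
r₂ = 2166 km = 2.166×10⁶ m.
Transfer ellipse a_t = (r₁ + r₂)/2 = 1.554×10⁶ m.
At r₁: circular v_c1 = √(μ/r₁) = 724.7 m/s; transfer-periapsis v_p = √[μ(2/r₁ − 1/a_t)] = 855.6 m/s.
At r₂: circular v_c2 = √(μ/r₂) = 477.8 m/s; transfer-apoapsis v_a = √[μ(2/r₂ − 1/a_t)] = 371.9 m/s.
Δv₂ = v_c2 − v_a = 105.9 m/s.

Δv ≈ 106 m/s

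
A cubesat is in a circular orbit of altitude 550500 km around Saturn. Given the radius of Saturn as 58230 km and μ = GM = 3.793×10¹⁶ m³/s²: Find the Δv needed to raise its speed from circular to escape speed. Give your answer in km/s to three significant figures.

r = 58230 + 550500 = 608730 km = 6.0873×10⁸ m.
Circular speed v_c = √(μ/r) = 7894 m/s.
Escape speed v_esc = √(2μ/r) = √2 × v_c = 11160 m/s.
Δv = v_esc − v_c = 3270 m/s = 3.270 km/s.

Δv ≈ 3.27 km/s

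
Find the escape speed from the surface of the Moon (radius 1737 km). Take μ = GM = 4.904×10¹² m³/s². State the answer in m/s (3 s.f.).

r = R = 1.737×10⁶ m.
Escape speed v_esc = √(2μ/r) = √(2 × 4.904×10¹² / 1.737×10⁶) = √(5.647×10⁶) = 2376 m/s.

v_esc ≈ 2380 m/s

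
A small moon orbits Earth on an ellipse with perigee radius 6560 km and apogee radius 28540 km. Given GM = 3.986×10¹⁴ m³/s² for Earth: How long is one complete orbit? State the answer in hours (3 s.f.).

T ≈ 6.43 hours

Semi-major axis a = (r_p + r_a)/2 = (6560.0 + 28540)/2 = 17550 km = 1.755×10⁷ m.
By Kepler's third law T = 2π√(a³/μ) = 2π × 3.683×10³ = 2.314×10⁴ s.
= 6.427 hours.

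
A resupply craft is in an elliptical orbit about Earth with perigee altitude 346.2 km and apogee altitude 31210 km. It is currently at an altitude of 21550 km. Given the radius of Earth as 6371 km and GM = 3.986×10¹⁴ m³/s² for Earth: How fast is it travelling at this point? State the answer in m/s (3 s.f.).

v ≈ 3250 m/s

r_p = 6371 + 346.2 = 6717.2 km = 6.7172×10⁶ m.
r_a = 6371 + 31210 = 37581 km = 3.7581×10⁷ m.
r = 6371 + 21550 = 27921 km = 2.792×10⁷ m.
Semi-major axis a = (r_p + r_a)/2 = 22149 km = 2.215×10⁷ m.
Vis-viva: v² = μ(2/r − 1/a) = 3.986×10¹⁴ × (7.163×10⁻⁸ − 4.515×10⁻⁸) = 1.056×10⁷ m²/s².
v = 3249 m/s.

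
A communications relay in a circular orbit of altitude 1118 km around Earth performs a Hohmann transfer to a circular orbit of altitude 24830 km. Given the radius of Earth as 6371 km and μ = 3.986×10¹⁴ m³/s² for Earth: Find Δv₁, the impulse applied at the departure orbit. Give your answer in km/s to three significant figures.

Δv ≈ 1.97 km/s

r₁ = 6371 + 1118 = 7489.0 km = 7.4890×10⁶ m.
r₂ = 6371 + 24830 = 31201 km = 3.1201×10⁷ m.
Transfer ellipse a_t = (r₁ + r₂)/2 = 1.934×10⁷ m.
At r₁: circular v_c1 = √(μ/r₁) = 7296 m/s; transfer-perigee v_p = √[μ(2/r₁ − 1/a_t)] = 9265 m/s.
Δv₁ = v_p − v_c1 = 1970 m/s.
= 1.970 km/s.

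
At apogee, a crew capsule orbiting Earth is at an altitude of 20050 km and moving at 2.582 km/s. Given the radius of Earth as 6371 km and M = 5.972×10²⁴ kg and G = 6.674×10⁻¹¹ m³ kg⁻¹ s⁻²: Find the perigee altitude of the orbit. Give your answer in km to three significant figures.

perigee altitude ≈ 1120 km

μ = GM = 6.674×10⁻¹¹ × 5.972×10²⁴ = 3.986×10¹⁴ m³/s².
r_a = 6371 + 20050 = 26421 km = 2.642×10⁷ m.
Specific energy ε = v²/2 − μ/r = -1.175×10⁷ J/kg, so a = −μ/(2ε) = 1.696×10⁷ m.
The apsides satisfy r_p + r_a = 2a, so the perigee radius is 2a − r_a = 7.494×10⁶ m = 7494.1 km.
Perigee altitude = 7494.1 − 6371 = 1123.1 km.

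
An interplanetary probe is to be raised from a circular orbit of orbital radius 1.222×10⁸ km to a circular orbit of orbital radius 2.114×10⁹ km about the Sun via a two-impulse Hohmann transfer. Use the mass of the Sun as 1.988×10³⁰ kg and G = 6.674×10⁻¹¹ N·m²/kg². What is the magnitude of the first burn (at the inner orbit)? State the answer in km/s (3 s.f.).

μ = GM = 6.674×10⁻¹¹ × 1.988×10³⁰ = 1.327×10²⁰ m³/s².
r₁ = 1.222×10⁸ km = 1.222×10¹¹ m.
r₂ = 2.114×10⁹ km = 2.114×10¹² m.
Transfer ellipse a_t = (r₁ + r₂)/2 = 1.118×10¹² m.
At r₁: circular v_c1 = √(μ/r₁) = 32950 m/s; transfer-perihelion v_p = √[μ(2/r₁ − 1/a_t)] = 45310 m/s.
Δv₁ = v_p − v_c1 = 12360 m/s.
= 12.36 km/s.

Δv ≈ 12.4 km/s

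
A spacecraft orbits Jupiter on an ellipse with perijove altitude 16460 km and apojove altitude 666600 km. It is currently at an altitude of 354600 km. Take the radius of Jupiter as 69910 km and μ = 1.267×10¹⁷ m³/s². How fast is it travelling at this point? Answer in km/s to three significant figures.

r_p = 69910 + 16460 = 86370 km = 8.6370×10⁷ m.
r_a = 69910 + 666600 = 736510 km = 7.3651×10⁸ m.
r = 69910 + 354600 = 4.2451×10⁵ km = 4.245×10⁸ m.
Semi-major axis a = (r_p + r_a)/2 = 4.1144×10⁵ km = 4.114×10⁸ m.
Vis-viva: v² = μ(2/r − 1/a) = 1.267×10¹⁷ × (4.711×10⁻⁹ − 2.430×10⁻⁹) = 2.890×10⁸ m²/s².
v = 17000 m/s = 17.00 km/s.

v ≈ 17.0 km/s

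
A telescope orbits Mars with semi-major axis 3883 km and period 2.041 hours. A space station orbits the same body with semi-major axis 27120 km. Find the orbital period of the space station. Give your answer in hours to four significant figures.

T₂ ≈ 37.67 hours

Kepler's third law: T² ∝ a³, so T₂ = T₁ (a₂/a₁)^(3/2).
a₂/a₁ = 6.984, (a₂/a₁)^(3/2) = 18.46.
T₂ = 2.041 × 18.46 = 37.67 hours.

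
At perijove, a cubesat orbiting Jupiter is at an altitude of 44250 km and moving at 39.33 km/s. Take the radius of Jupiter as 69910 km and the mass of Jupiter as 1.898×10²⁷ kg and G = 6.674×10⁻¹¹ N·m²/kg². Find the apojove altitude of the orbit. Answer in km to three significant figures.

apojove altitude ≈ 1.93×10⁵ km

μ = GM = 6.674×10⁻¹¹ × 1.898×10²⁷ = 1.267×10¹⁷ m³/s².
r_p = 69910 + 44250 = 1.1416×10⁵ km = 1.142×10⁸ m.
Specific energy ε = v²/2 − μ/r = -3.362×10⁸ J/kg, so a = −μ/(2ε) = 1.884×10⁸ m.
The apsides satisfy r_p + r_a = 2a, so the apojove radius is 2a − r_p = 2.626×10⁸ m = 2.6264×10⁵ km.
Apojove altitude = 2.6264×10⁵ − 69910 = 1.9273×10⁵ km.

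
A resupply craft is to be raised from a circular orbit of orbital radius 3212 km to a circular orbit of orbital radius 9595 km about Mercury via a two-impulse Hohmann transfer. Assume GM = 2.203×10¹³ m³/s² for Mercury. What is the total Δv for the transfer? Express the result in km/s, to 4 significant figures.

r₁ = 3212 km = 3.212×10⁶ m.
r₂ = 9595 km = 9.595×10⁶ m.
Transfer ellipse a_t = (r₁ + r₂)/2 = 6.404×10⁶ m.
At r₁: circular v_c1 = √(μ/r₁) = 2619 m/s; transfer-periherm v_p = √[μ(2/r₁ − 1/a_t)] = 3206 m/s.
Δv₁ = v_p − v_c1 = 586.9 m/s.
At r₂: circular v_c2 = √(μ/r₂) = 1515 m/s; transfer-apoherm v_a = √[μ(2/r₂ − 1/a_t)] = 1073 m/s.
Δv₂ = v_c2 − v_a = 442.1 m/s.
Total Δv = Δv₁ + Δv₂ = 1029 m/s = 1.029 km/s.

Δv_total ≈ 1.029 km/s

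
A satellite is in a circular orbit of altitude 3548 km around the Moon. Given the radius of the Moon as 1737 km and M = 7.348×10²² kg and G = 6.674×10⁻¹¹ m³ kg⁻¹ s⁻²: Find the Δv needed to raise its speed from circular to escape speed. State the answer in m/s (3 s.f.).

μ = GM = 6.674×10⁻¹¹ × 7.348×10²² = 4.904×10¹² m³/s².
r = 1737 + 3548 = 5285.0 km = 5.2850×10⁶ m.
Circular speed v_c = √(μ/r) = 963.3 m/s.
Escape speed v_esc = √(2μ/r) = √2 × v_c = 1362 m/s.
Δv = v_esc − v_c = 399.0 m/s.

Δv ≈ 399 m/s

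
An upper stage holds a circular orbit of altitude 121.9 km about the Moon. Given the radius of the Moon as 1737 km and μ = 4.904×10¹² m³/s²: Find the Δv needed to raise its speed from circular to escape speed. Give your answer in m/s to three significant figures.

r = 1737 + 121.9 = 1858.9 km = 1.8589×10⁶ m.
Circular speed v_c = √(μ/r) = 1624 m/s.
Escape speed v_esc = √(2μ/r) = √2 × v_c = 2297 m/s.
Δv = v_esc − v_c = 672.8 m/s.

Δv ≈ 673 m/s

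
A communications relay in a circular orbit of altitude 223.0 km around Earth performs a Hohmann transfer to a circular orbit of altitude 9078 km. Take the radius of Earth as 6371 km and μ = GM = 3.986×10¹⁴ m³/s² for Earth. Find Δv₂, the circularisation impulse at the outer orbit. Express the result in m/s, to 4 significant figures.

Δv ≈ 1151 m/s

r₁ = 6371 + 223.0 = 6594.0 km = 6.5940×10⁶ m.
r₂ = 6371 + 9078 = 15449 km = 1.5449×10⁷ m.
Transfer ellipse a_t = (r₁ + r₂)/2 = 1.102×10⁷ m.
At r₁: circular v_c1 = √(μ/r₁) = 7775 m/s; transfer-perigee v_p = √[μ(2/r₁ − 1/a_t)] = 9205 m/s.
At r₂: circular v_c2 = √(μ/r₂) = 5079 m/s; transfer-apogee v_a = √[μ(2/r₂ − 1/a_t)] = 3929 m/s.
Δv₂ = v_c2 − v_a = 1151 m/s.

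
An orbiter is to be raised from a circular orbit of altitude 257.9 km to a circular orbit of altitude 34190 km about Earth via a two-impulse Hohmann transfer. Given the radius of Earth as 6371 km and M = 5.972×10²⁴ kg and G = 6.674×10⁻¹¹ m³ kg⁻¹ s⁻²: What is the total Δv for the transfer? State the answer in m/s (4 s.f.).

Δv_total ≈ 3886 m/s

μ = GM = 6.674×10⁻¹¹ × 5.972×10²⁴ = 3.986×10¹⁴ m³/s².
r₁ = 6371 + 257.9 = 6628.9 km = 6.6289×10⁶ m.
r₂ = 6371 + 34190 = 40561 km = 4.0561×10⁷ m.
Transfer ellipse a_t = (r₁ + r₂)/2 = 2.359×10⁷ m.
At r₁: circular v_c1 = √(μ/r₁) = 7754 m/s; transfer-perigee v_p = √[μ(2/r₁ − 1/a_t)] = 10170 m/s.
Δv₁ = v_p − v_c1 = 2413 m/s.
At r₂: circular v_c2 = √(μ/r₂) = 3135 m/s; transfer-apogee v_a = √[μ(2/r₂ − 1/a_t)] = 1662 m/s.
Δv₂ = v_c2 − v_a = 1473 m/s.
Total Δv = Δv₁ + Δv₂ = 3886 m/s.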